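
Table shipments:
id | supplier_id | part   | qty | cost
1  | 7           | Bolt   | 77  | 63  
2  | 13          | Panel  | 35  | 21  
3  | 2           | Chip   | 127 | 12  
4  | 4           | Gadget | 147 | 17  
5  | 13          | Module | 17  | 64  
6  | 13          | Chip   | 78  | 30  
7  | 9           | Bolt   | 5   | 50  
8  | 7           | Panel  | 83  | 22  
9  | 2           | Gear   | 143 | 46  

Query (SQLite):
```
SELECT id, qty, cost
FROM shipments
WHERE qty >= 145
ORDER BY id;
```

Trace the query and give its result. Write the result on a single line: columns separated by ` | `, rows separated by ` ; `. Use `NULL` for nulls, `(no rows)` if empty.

qty >= 145: ids {4}

4 | 147 | 17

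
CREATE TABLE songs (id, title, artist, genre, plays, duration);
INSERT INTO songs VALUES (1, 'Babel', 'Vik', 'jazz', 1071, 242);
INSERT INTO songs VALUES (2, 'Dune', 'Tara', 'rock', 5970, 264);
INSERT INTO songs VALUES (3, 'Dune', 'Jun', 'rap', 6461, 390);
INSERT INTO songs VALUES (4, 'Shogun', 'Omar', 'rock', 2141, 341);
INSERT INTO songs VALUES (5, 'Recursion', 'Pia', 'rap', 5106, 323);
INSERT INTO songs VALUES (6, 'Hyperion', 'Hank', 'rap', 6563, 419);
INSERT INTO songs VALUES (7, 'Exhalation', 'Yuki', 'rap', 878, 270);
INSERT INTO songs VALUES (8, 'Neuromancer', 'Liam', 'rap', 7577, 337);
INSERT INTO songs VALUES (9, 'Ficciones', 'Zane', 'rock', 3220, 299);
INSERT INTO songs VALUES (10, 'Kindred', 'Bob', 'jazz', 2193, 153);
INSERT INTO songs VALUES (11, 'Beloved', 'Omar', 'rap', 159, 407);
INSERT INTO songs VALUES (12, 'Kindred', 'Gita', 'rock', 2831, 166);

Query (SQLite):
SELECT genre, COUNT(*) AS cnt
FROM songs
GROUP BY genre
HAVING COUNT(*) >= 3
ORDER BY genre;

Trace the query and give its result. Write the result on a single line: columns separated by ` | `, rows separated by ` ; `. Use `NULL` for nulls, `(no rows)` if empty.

Partition songs by genre; compute COUNT(*) within each group.
HAVING: keep groups with count ≥ 3.
  jazz: ids {1, 10} → COUNT(*)=2
  rap: ids {3, 5, 6, 7, 8, 11} → COUNT(*)=6
  rock: ids {2, 4, 9, 12} → COUNT(*)=4

rap | 6 ; rock | 4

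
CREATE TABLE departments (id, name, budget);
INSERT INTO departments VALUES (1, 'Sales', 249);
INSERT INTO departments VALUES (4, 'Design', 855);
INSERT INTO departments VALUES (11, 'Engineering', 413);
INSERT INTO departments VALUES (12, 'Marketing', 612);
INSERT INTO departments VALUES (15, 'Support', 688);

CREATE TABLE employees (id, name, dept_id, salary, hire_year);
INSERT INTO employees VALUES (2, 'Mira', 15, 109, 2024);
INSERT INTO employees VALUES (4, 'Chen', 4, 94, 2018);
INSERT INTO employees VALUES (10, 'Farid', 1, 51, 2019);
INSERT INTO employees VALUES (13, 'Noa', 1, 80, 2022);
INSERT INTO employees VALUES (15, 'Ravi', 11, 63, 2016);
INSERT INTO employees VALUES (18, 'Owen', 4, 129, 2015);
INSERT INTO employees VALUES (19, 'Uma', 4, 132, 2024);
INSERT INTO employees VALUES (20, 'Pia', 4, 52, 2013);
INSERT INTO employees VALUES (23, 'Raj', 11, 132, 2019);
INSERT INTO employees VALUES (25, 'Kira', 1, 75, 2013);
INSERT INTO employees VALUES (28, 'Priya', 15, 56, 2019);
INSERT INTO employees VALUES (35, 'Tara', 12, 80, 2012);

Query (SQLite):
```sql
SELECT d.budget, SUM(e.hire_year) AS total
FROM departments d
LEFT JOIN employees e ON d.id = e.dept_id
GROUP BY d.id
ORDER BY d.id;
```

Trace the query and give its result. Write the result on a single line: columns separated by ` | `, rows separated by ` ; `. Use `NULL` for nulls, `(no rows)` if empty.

249 | 6054 ; 855 | 8070 ; 413 | 4035 ; 612 | 2012 ; 688 | 4043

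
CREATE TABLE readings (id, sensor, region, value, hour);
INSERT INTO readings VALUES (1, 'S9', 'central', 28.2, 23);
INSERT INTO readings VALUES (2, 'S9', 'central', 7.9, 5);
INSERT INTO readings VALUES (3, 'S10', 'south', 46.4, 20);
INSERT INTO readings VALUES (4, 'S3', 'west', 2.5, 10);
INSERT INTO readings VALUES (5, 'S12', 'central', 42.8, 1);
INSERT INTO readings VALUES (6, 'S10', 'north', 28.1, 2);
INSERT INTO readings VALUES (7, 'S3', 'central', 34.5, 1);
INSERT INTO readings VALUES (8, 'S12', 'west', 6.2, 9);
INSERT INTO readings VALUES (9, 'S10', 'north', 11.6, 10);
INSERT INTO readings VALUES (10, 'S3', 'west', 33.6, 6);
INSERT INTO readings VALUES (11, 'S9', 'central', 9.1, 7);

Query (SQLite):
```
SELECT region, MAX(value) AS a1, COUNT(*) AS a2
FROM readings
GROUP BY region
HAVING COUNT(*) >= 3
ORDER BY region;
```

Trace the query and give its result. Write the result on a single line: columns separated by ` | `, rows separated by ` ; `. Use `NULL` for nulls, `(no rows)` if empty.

Group readings by region.
Per group compute: MAX(value), COUNT(*).
HAVING: drop groups with fewer than 3 rows.
  central: ids {1, 2, 5, 7, 11} → MAX(value)=42.8, COUNT(*)=5
  north: ids {6, 9} → MAX(value)=28.1, COUNT(*)=2
  south: ids {3} → MAX(value)=46.4, COUNT(*)=1
  west: ids {4, 8, 10} → MAX(value)=33.6, COUNT(*)=3

central | 42.8 | 5 ; west | 33.6 | 3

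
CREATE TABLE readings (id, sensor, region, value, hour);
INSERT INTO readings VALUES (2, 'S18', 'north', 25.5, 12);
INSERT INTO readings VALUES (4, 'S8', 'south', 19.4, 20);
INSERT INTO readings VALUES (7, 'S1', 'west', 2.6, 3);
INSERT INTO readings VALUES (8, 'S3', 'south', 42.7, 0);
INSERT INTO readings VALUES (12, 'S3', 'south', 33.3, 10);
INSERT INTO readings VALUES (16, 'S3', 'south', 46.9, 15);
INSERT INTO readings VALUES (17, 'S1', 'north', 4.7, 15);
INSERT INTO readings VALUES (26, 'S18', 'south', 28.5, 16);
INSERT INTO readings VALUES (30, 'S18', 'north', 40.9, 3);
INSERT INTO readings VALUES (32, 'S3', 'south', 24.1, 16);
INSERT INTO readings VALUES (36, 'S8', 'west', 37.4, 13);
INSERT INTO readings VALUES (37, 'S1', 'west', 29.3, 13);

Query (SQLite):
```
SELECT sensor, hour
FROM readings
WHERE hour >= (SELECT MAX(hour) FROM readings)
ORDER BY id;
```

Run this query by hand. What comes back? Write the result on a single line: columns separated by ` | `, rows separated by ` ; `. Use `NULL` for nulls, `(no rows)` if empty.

S8 | 20

Scalar subquery: MAX(hour) over all readings rows = 20.
Keep rows where hour >= that value.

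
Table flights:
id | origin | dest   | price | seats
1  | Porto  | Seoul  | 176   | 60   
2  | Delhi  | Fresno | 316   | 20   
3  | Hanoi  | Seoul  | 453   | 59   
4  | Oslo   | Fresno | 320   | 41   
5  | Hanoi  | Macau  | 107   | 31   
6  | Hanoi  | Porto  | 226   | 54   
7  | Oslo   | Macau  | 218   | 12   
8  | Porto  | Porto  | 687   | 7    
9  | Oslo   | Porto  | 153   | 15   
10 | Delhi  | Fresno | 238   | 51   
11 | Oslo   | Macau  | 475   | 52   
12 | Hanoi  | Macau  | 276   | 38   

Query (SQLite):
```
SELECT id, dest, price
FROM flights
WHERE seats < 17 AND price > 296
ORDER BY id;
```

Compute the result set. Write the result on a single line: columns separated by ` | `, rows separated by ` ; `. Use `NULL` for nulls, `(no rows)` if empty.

seats < 17: ids {7, 8, 9}
price > 296: ids {2, 3, 4, 8, 11}
Combine with AND.

8 | Porto | 687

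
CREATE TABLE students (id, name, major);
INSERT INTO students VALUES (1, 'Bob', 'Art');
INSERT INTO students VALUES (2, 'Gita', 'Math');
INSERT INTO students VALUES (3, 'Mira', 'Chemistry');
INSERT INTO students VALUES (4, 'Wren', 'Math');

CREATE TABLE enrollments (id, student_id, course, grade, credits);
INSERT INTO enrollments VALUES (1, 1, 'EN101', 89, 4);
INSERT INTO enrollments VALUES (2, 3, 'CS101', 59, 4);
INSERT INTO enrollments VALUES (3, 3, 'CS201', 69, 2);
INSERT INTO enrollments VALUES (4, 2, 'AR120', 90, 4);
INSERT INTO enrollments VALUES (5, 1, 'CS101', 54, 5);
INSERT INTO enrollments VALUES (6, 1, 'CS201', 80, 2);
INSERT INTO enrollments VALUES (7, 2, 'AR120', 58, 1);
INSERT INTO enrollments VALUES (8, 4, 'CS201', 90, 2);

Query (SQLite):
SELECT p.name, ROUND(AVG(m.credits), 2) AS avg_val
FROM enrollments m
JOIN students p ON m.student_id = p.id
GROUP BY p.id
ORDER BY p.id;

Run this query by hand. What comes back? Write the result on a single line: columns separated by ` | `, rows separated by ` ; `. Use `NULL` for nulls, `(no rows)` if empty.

Bob | 3.67 ; Gita | 2.5 ; Mira | 3 ; Wren | 2

Join each enrollments row to its students via student_id.
Group joined rows by students.id; compute ROUND(AVG(m.credits), 2) per group.
  1: ids {1, 5, 6} → ROUND(AVG(m.credits), 2)=3.67
  2: ids {4, 7} → ROUND(AVG(m.credits), 2)=2.5
  3: ids {2, 3} → ROUND(AVG(m.credits), 2)=3
  4: ids {8} → ROUND(AVG(m.credits), 2)=2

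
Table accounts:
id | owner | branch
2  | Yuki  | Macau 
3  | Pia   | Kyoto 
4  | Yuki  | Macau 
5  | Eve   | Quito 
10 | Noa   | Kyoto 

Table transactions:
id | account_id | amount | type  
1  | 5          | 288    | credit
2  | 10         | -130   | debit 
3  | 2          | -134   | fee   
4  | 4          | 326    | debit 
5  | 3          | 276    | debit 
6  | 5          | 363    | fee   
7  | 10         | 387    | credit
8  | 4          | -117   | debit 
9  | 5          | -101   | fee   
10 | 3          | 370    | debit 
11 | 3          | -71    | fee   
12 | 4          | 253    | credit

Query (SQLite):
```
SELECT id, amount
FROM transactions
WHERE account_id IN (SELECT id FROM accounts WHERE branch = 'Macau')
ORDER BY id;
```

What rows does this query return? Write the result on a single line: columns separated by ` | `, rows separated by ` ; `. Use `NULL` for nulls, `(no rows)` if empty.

3 | -134 ; 4 | 326 ; 8 | -117 ; 12 | 253

Inner query: accounts.id where branch = 'Macau'.
Outer: keep transactions rows whose account_id is in that set.
Inner query → {2, 4}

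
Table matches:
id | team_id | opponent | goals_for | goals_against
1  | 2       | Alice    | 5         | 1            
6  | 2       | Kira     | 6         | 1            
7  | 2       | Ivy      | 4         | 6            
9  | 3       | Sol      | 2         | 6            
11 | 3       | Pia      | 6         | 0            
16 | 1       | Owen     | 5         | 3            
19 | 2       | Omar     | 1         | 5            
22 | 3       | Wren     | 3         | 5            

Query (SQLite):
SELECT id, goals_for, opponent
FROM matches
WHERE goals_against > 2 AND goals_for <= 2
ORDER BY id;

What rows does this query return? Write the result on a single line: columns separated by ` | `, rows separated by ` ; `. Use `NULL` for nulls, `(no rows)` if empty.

9 | 2 | Sol ; 19 | 1 | Omar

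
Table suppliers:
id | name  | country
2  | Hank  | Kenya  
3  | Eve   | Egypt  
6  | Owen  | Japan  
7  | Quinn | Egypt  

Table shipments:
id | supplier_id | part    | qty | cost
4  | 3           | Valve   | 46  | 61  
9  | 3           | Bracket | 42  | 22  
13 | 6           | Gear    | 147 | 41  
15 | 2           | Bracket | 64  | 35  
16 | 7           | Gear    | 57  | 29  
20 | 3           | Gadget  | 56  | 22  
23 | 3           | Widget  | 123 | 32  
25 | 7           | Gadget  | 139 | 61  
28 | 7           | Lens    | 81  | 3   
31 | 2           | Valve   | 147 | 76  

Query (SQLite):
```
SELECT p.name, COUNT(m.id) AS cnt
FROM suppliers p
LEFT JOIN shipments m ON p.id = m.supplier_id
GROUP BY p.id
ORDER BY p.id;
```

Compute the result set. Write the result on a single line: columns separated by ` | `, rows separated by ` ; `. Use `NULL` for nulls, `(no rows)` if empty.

LEFT JOIN keeps every suppliers row; unmatched ones get NULL for shipments columns.
Group by suppliers.id and compute COUNT(m.id). COUNT(col) of an all-NULL group is 0.
  2: ids {15, 31} → COUNT(m.id)=2
  3: ids {4, 9, 20, 23} → COUNT(m.id)=4
  6: ids {13} → COUNT(m.id)=1
  7: ids {16, 25, 28} → COUNT(m.id)=3

Hank | 2 ; Eve | 4 ; Owen | 1 ; Quinn | 3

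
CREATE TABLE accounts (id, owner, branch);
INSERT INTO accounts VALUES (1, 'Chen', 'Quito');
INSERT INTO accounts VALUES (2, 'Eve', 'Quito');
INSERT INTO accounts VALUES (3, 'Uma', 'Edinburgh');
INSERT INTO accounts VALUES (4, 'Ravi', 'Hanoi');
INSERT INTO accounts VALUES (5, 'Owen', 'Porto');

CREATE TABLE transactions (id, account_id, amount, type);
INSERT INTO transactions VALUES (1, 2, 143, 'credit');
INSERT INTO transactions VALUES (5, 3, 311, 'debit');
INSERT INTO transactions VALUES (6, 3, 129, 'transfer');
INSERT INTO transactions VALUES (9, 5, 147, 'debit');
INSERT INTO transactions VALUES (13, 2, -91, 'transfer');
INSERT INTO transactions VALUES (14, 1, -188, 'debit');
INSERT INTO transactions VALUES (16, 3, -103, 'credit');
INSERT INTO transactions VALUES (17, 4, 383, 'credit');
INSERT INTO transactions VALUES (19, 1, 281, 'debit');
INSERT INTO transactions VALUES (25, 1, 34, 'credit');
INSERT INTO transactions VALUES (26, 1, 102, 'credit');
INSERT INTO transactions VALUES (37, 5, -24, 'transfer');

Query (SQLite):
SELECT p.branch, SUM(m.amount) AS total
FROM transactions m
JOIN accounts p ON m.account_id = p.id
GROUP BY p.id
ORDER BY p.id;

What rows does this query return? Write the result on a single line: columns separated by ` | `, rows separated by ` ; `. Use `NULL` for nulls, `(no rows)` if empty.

Quito | 229 ; Quito | 52 ; Edinburgh | 337 ; Hanoi | 383 ; Porto | 123

Join each transactions row to its accounts via account_id.
Group joined rows by accounts.id; compute SUM(m.amount) per group.
  1: ids {14, 19, 25, 26} → SUM(m.amount)=229
  2: ids {1, 13} → SUM(m.amount)=52
  3: ids {5, 6, 16} → SUM(m.amount)=337
  4: ids {17} → SUM(m.amount)=383
  5: ids {9, 37} → SUM(m.amount)=123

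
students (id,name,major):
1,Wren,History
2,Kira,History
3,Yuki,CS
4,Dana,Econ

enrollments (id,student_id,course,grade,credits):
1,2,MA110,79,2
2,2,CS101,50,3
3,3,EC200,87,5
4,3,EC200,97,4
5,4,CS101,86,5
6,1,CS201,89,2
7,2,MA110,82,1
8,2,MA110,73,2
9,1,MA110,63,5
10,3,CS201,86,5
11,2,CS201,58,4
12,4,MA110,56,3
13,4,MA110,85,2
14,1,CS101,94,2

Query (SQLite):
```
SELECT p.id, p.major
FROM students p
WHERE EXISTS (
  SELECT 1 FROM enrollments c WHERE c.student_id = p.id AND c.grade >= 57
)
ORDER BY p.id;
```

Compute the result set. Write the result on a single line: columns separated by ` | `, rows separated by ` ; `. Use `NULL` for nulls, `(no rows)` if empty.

1 | History ; 2 | History ; 3 | CS ; 4 | Econ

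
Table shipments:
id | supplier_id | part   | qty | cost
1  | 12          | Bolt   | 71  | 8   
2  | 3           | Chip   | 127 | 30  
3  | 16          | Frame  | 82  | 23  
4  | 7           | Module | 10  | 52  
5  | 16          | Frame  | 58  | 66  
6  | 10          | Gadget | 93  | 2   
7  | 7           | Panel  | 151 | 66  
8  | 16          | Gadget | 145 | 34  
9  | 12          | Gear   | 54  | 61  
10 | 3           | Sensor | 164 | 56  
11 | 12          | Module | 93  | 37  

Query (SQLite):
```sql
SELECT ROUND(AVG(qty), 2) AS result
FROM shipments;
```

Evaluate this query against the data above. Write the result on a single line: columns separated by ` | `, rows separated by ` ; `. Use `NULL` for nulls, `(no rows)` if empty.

95.27

All qty values: [71, 127, 82, 10, 58, 93, 151, 145, 54, 164, 93].
AVG = 1048 / 11 (rounded to 2 dp).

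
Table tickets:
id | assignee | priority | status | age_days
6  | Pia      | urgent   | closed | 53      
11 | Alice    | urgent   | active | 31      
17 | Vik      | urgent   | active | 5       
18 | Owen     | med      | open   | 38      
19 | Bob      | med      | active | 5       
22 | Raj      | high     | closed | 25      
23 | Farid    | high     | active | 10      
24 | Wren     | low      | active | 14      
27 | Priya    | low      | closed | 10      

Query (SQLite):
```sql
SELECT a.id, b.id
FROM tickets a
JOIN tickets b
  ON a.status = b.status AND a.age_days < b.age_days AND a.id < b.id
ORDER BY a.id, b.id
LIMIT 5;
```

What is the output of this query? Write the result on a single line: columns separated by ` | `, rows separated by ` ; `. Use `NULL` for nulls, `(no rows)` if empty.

17 | 23 ; 17 | 24 ; 19 | 23 ; 19 | 24 ; 23 | 24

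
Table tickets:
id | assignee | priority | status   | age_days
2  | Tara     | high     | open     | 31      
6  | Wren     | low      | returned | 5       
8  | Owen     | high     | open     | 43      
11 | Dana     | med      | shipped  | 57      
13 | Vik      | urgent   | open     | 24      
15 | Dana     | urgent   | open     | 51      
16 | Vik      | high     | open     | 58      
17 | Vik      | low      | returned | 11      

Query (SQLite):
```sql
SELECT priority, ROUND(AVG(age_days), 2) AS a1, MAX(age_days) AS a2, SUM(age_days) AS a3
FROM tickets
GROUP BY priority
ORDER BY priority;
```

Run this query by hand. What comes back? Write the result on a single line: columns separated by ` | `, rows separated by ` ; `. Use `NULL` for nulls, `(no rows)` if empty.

high | 44 | 58 | 132 ; low | 8 | 11 | 16 ; med | 57 | 57 | 57 ; urgent | 37.5 | 51 | 75

Group tickets by priority.
Per group compute: ROUND(AVG(age_days), 2), MAX(age_days), SUM(age_days).
  high: ids {2, 8, 16} → ROUND(AVG(age_days), 2)=44, MAX(age_days)=58, SUM(age_days)=132
  low: ids {6, 17} → ROUND(AVG(age_days), 2)=8, MAX(age_days)=11, SUM(age_days)=16
  med: ids {11} → ROUND(AVG(age_days), 2)=57, MAX(age_days)=57, SUM(age_days)=57
  urgent: ids {13, 15} → ROUND(AVG(age_days), 2)=37.5, MAX(age_days)=51, SUM(age_days)=75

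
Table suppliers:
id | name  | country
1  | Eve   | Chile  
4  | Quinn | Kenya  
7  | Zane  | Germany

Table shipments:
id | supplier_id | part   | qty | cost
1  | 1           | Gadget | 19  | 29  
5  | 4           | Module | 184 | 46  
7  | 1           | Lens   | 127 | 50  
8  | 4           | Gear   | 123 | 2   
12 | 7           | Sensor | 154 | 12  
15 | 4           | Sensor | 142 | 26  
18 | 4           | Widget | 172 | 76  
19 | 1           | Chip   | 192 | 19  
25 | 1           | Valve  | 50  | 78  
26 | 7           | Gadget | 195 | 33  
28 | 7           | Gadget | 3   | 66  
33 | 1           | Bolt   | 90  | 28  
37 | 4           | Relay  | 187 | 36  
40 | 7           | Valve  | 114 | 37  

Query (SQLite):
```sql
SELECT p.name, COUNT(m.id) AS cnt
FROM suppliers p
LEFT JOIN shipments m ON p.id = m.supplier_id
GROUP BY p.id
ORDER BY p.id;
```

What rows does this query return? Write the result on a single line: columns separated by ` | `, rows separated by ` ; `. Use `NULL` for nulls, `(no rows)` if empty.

Eve | 5 ; Quinn | 5 ; Zane | 4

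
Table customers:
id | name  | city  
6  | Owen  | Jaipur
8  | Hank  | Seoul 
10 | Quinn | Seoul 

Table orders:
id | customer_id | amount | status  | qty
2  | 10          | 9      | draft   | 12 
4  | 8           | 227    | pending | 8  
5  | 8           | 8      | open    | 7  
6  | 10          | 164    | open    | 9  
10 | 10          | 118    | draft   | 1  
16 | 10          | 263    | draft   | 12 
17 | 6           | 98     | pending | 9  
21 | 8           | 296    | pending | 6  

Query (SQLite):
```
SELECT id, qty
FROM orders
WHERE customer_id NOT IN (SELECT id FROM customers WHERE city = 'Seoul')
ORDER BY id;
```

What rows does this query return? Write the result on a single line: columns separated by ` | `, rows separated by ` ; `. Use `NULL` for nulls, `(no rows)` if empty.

17 | 9

Inner query: customers.id where city = 'Seoul'.
Outer: keep orders rows whose customer_id is not in that set.
Inner query → {8, 10}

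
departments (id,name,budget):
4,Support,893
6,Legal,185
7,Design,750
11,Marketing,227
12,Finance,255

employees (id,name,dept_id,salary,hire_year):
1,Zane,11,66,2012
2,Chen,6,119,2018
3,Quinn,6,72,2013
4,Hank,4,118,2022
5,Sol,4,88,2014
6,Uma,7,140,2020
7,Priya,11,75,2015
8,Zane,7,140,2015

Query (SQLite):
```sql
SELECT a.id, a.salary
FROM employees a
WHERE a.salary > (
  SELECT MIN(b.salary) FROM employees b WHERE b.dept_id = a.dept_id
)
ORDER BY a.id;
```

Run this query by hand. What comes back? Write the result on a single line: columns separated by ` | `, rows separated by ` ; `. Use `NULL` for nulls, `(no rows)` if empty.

For each employees row a, compute MIN(salary) over rows sharing a.dept_id.
Keep row a if a.salary > that per-group MIN.
  dept_id=4: MIN(salary) = 88
  dept_id=6: MIN(salary) = 72
  dept_id=7: MIN(salary) = 140
  dept_id=11: MIN(salary) = 66

2 | 119 ; 4 | 118 ; 7 | 75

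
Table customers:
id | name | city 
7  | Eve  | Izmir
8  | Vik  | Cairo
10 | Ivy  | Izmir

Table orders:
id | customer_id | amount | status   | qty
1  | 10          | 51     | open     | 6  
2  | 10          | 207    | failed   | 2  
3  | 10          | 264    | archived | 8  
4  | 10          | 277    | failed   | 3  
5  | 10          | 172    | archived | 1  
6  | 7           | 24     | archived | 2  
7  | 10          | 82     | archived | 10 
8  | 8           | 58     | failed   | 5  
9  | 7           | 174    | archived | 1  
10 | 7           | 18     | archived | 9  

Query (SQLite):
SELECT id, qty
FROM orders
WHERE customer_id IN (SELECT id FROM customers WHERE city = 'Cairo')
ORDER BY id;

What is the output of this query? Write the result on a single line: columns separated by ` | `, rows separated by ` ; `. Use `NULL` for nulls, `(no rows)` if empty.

Inner query: customers.id where city = 'Cairo'.
Outer: keep orders rows whose customer_id is in that set.
Inner query → {8}

8 | 5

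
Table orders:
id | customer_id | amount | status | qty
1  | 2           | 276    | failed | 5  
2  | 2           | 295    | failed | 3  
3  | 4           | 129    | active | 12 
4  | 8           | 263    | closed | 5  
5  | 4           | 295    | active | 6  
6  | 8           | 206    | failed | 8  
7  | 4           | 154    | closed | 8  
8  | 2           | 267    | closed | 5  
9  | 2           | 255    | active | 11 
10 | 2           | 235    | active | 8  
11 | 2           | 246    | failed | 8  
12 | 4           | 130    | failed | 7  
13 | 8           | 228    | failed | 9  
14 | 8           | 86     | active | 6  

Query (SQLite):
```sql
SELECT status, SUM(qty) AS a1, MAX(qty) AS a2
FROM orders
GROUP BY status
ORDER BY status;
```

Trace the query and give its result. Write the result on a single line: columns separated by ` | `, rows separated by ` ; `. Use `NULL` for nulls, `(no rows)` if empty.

active | 43 | 12 ; closed | 18 | 8 ; failed | 40 | 9

Group orders by status.
Per group compute: SUM(qty), MAX(qty).
  active: ids {3, 5, 9, 10, 14} → SUM(qty)=43, MAX(qty)=12
  closed: ids {4, 7, 8} → SUM(qty)=18, MAX(qty)=8
  failed: ids {1, 2, 6, 11, 12, 13} → SUM(qty)=40, MAX(qty)=9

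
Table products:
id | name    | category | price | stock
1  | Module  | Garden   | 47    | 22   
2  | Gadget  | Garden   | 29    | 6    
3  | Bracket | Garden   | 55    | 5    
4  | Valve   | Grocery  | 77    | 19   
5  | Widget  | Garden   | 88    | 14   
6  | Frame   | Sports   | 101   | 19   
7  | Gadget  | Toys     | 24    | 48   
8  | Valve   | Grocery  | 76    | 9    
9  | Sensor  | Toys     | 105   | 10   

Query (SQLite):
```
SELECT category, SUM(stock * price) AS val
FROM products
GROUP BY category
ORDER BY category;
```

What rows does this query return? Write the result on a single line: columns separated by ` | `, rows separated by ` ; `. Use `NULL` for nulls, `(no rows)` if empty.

Garden | 2715 ; Grocery | 2147 ; Sports | 1919 ; Toys | 2202

For each row compute stock * price.
Group by category; take SUM of the expression per group.
  Garden: ids {1, 2, 3, 5} → SUM(stock * price)=2715
  Grocery: ids {4, 8} → SUM(stock * price)=2147
  Sports: ids {6} → SUM(stock * price)=1919
  Toys: ids {7, 9} → SUM(stock * price)=2202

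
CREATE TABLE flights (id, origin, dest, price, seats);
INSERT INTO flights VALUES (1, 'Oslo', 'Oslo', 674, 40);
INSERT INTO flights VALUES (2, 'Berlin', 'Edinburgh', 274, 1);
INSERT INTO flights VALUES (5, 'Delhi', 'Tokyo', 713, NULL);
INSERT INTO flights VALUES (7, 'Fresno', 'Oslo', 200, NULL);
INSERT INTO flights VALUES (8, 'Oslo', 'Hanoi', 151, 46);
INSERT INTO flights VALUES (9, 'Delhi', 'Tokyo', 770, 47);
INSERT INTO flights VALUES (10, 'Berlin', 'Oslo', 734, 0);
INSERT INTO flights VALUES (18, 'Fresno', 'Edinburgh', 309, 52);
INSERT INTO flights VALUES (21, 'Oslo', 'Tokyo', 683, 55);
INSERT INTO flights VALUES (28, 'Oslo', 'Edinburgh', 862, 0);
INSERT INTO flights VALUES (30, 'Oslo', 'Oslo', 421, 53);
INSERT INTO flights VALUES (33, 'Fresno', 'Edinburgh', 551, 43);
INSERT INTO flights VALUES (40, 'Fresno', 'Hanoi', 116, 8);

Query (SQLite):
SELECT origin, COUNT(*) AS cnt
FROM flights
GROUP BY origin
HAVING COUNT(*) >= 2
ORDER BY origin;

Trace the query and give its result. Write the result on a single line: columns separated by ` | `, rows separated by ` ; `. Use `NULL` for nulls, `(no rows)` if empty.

Partition flights by origin; compute COUNT(*) within each group.
HAVING: keep groups with count ≥ 2.
  Berlin: ids {2, 10} → COUNT(*)=2
  Delhi: ids {5, 9} → COUNT(*)=2
  Fresno: ids {7, 18, 33, 40} → COUNT(*)=4
  Oslo: ids {1, 8, 21, 28, 30} → COUNT(*)=5

Berlin | 2 ; Delhi | 2 ; Fresno | 4 ; Oslo | 5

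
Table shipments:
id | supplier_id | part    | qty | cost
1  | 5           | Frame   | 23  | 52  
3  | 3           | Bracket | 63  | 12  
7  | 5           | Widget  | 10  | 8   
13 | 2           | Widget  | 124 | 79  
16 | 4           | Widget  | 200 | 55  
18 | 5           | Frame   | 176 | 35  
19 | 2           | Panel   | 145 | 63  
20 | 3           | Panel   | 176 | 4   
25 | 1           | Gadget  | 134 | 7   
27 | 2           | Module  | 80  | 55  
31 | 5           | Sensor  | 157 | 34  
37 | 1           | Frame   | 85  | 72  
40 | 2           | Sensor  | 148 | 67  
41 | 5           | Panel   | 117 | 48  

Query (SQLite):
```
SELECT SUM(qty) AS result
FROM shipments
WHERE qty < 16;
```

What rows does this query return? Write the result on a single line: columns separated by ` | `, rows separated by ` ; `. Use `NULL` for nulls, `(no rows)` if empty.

10

Rows where qty < 16 → qty values: [10].
SUM of non-NULL values = 10.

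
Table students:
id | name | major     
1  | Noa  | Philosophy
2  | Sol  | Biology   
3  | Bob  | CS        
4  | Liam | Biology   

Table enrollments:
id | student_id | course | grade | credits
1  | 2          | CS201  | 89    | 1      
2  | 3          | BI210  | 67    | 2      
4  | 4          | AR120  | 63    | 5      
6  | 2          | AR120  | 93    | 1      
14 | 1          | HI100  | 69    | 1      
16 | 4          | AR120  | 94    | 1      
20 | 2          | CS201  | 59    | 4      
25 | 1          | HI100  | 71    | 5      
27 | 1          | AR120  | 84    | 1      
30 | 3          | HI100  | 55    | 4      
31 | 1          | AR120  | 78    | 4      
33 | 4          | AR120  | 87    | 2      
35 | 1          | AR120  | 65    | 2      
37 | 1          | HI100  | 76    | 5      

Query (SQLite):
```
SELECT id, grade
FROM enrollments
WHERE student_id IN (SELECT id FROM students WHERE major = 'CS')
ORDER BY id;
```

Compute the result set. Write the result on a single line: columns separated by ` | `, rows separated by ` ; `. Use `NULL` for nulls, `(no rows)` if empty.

Inner query: students.id where major = 'CS'.
Outer: keep enrollments rows whose student_id is in that set.
Inner query → {3}

2 | 67 ; 30 | 55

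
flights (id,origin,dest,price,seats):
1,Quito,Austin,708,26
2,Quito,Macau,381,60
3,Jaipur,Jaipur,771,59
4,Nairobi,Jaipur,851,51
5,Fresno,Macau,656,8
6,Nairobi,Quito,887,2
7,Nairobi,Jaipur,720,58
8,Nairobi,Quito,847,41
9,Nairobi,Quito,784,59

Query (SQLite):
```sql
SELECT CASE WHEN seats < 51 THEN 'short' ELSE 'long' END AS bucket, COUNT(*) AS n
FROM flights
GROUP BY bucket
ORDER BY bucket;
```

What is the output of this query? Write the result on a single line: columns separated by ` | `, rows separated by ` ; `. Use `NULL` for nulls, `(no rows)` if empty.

Bucket rows by seats < 51 → 'short' else 'long'; count each bucket.

long | 5 ; short | 4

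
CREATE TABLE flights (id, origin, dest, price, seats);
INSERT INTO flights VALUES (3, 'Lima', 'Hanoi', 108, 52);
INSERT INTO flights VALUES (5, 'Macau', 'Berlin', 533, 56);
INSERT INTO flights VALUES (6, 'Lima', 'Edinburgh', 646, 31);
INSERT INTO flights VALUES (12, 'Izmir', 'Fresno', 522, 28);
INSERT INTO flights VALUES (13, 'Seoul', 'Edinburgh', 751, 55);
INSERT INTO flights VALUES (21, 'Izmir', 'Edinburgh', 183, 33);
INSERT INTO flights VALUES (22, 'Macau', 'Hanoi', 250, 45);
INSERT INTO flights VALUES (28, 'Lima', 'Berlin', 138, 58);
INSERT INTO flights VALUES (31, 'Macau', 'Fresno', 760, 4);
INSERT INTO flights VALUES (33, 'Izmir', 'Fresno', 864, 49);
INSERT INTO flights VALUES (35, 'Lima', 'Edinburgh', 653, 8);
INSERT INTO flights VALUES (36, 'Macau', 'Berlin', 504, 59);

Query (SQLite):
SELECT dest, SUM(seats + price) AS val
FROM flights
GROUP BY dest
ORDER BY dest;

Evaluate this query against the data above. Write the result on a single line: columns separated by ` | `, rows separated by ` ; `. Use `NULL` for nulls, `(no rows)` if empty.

Berlin | 1348 ; Edinburgh | 2360 ; Fresno | 2227 ; Hanoi | 455

For each row compute seats + price.
Group by dest; take SUM of the expression per group.
  Berlin: ids {5, 28, 36} → SUM(seats + price)=1348
  Edinburgh: ids {6, 13, 21, 35} → SUM(seats + price)=2360
  Fresno: ids {12, 31, 33} → SUM(seats + price)=2227
  Hanoi: ids {3, 22} → SUM(seats + price)=455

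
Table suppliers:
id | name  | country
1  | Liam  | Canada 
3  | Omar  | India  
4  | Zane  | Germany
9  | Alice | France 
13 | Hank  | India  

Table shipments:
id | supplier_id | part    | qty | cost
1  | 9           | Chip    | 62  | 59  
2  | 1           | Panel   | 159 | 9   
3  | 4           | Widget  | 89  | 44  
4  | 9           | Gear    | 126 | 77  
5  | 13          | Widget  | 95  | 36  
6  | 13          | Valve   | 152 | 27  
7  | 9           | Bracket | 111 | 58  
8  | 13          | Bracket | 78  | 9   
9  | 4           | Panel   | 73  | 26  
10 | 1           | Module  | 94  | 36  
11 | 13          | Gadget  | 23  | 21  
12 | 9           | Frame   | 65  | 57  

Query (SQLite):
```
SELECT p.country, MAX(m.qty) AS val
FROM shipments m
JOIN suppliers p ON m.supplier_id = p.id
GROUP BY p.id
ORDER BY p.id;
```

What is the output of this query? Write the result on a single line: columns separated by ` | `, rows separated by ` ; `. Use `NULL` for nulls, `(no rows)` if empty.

Join each shipments row to its suppliers via supplier_id.
Group joined rows by suppliers.id; compute MAX(m.qty) per group.
  1: ids {2, 10} → MAX(m.qty)=159
  4: ids {3, 9} → MAX(m.qty)=89
  9: ids {1, 4, 7, 12} → MAX(m.qty)=126
  13: ids {5, 6, 8, 11} → MAX(m.qty)=152

Canada | 159 ; Germany | 89 ; France | 126 ; India | 152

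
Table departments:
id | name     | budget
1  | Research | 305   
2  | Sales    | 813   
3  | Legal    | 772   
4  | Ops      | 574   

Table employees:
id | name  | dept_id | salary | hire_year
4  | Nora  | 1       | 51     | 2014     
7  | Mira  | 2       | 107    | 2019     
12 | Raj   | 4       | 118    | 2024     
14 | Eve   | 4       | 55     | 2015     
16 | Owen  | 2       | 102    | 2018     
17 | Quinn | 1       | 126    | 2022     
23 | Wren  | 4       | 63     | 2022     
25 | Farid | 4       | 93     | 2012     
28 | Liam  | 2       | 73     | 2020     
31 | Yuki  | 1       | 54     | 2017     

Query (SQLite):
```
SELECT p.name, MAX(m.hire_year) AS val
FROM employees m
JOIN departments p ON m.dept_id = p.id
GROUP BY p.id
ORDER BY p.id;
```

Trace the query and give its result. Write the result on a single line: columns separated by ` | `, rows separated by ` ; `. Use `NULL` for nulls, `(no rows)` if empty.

Research | 2022 ; Sales | 2020 ; Ops | 2024

Join each employees row to its departments via dept_id.
Group joined rows by departments.id; compute MAX(m.hire_year) per group.
  1: ids {4, 17, 31} → MAX(m.hire_year)=2022
  2: ids {7, 16, 28} → MAX(m.hire_year)=2020
  4: ids {12, 14, 23, 25} → MAX(m.hire_year)=2024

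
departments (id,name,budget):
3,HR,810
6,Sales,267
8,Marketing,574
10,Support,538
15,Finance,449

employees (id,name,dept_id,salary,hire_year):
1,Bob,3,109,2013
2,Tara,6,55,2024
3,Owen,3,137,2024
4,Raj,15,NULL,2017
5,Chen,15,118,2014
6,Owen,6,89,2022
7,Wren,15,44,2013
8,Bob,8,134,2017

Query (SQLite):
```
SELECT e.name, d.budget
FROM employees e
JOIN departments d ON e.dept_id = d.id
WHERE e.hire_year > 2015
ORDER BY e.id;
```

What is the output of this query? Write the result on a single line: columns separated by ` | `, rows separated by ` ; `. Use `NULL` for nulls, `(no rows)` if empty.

Tara | 267 ; Owen | 810 ; Raj | 449 ; Owen | 267 ; Bob | 574

Each employees row matches the departments row where dept_id = departments.id.
Then keep rows with e.hire_year > 2015.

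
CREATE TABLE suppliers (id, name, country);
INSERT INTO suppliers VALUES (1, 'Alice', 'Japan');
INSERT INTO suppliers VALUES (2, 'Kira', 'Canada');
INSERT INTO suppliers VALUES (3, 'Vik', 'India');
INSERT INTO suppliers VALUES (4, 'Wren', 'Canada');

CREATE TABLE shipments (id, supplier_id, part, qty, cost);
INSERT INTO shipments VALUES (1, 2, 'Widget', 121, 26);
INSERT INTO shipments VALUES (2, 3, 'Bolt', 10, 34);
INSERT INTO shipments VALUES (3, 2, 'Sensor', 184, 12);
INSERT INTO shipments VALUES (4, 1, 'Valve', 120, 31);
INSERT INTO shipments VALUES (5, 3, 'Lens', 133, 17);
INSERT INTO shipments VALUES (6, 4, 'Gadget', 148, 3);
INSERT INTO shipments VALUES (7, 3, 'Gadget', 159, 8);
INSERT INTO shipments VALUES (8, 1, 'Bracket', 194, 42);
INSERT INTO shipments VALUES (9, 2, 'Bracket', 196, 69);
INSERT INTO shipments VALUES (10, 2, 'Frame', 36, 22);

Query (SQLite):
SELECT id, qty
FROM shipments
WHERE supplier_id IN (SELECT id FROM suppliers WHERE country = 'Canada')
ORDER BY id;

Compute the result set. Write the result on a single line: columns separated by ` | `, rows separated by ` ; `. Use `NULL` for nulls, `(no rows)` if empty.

1 | 121 ; 3 | 184 ; 6 | 148 ; 9 | 196 ; 10 | 36

Inner query: suppliers.id where country = 'Canada'.
Outer: keep shipments rows whose supplier_id is in that set.
Inner query → {2, 4}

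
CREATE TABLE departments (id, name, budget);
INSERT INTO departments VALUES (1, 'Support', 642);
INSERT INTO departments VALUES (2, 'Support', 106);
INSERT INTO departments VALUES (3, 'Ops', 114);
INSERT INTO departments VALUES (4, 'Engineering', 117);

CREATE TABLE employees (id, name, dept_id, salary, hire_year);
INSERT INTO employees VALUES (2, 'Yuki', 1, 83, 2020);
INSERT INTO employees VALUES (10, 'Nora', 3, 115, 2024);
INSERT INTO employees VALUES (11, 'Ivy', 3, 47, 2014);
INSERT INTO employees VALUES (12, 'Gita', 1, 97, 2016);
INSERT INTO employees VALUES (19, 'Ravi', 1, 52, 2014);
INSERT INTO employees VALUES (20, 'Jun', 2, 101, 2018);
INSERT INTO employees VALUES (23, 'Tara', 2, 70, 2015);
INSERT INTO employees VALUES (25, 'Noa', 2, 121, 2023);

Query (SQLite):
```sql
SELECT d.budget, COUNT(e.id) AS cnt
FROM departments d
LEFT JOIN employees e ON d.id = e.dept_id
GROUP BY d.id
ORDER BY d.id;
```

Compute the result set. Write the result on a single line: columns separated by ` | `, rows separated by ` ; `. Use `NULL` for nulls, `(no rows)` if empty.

642 | 3 ; 106 | 3 ; 114 | 2 ; 117 | 0

LEFT JOIN keeps every departments row; unmatched ones get NULL for employees columns.
Group by departments.id and compute COUNT(e.id). COUNT(col) of an all-NULL group is 0.
  1: ids {2, 12, 19} → COUNT(e.id)=3
  2: ids {20, 23, 25} → COUNT(e.id)=3
  3: ids {10, 11} → COUNT(e.id)=2
  4: ids {—} → COUNT(e.id)=0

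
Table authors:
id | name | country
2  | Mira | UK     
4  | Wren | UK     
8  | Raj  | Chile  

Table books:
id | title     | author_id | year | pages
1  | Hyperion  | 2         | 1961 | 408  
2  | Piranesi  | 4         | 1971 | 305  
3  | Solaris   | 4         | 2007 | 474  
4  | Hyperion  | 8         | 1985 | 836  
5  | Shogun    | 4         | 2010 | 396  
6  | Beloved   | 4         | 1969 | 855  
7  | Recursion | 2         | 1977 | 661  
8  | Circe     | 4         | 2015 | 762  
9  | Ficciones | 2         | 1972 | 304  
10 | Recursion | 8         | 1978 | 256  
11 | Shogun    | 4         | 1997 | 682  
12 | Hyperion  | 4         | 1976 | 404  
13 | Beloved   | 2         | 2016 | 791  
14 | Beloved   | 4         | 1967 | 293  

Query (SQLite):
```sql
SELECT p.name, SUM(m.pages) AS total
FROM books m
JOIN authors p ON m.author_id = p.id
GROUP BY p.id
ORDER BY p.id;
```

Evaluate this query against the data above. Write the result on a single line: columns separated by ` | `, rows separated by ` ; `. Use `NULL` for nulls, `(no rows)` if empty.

Mira | 2164 ; Wren | 4171 ; Raj | 1092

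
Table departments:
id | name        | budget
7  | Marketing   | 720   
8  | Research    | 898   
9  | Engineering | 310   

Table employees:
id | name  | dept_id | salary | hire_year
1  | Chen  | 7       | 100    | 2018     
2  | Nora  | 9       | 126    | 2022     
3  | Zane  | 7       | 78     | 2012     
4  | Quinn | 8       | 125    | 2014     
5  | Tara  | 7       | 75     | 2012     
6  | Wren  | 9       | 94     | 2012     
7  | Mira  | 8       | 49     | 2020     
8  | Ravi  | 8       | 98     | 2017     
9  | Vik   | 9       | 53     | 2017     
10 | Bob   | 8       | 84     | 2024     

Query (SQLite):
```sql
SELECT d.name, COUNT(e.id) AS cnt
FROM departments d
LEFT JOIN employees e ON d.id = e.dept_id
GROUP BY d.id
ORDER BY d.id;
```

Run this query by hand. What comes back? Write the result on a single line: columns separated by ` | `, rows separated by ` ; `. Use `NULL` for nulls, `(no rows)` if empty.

LEFT JOIN keeps every departments row; unmatched ones get NULL for employees columns.
Group by departments.id and compute COUNT(e.id). COUNT(col) of an all-NULL group is 0.
  7: ids {1, 3, 5} → COUNT(e.id)=3
  8: ids {4, 7, 8, 10} → COUNT(e.id)=4
  9: ids {2, 6, 9} → COUNT(e.id)=3

Marketing | 3 ; Research | 4 ; Engineering | 3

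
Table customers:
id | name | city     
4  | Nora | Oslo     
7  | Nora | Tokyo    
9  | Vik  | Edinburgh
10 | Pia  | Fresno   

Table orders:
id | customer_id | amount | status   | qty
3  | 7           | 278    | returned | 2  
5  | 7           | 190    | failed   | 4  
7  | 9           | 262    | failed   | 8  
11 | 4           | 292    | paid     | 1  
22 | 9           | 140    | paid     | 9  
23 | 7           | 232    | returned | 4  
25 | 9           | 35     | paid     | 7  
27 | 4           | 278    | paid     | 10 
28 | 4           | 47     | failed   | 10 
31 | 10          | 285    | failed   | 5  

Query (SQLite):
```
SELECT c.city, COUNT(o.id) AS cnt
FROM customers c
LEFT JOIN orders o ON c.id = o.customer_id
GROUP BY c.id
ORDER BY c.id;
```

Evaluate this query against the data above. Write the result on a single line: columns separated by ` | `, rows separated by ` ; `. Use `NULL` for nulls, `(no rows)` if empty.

Oslo | 3 ; Tokyo | 3 ; Edinburgh | 3 ; Fresno | 1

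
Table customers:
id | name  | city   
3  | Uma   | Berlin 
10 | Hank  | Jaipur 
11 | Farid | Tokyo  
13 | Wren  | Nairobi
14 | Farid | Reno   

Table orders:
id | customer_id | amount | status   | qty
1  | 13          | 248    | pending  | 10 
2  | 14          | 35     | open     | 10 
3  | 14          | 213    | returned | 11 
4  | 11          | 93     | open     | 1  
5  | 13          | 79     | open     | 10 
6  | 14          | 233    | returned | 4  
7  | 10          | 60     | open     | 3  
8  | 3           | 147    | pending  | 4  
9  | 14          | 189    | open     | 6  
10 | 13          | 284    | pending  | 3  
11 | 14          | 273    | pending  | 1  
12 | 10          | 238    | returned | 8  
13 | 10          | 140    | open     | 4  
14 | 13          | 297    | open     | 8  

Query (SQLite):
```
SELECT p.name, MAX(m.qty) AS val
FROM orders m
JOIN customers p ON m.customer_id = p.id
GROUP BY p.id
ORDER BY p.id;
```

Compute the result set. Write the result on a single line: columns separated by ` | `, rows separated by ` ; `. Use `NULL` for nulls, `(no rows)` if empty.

Uma | 4 ; Hank | 8 ; Farid | 1 ; Wren | 10 ; Farid | 11

Join each orders row to its customers via customer_id.
Group joined rows by customers.id; compute MAX(m.qty) per group.
  3: ids {8} → MAX(m.qty)=4
  10: ids {7, 12, 13} → MAX(m.qty)=8
  11: ids {4} → MAX(m.qty)=1
  13: ids {1, 5, 10, 14} → MAX(m.qty)=10
  14: ids {2, 3, 6, 9, 11} → MAX(m.qty)=11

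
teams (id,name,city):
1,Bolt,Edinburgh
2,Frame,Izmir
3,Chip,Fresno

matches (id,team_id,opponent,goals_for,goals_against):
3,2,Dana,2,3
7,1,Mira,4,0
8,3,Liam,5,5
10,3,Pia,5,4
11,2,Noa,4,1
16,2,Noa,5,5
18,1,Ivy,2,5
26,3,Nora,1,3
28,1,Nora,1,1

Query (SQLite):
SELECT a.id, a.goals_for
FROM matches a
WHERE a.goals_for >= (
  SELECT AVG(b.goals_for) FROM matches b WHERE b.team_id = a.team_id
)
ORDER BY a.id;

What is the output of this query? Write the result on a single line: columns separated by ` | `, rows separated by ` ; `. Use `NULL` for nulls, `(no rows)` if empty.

7 | 4 ; 8 | 5 ; 10 | 5 ; 11 | 4 ; 16 | 5

For each matches row a, compute AVG(goals_for) over rows sharing a.team_id.
Keep row a if a.goals_for >= that per-group AVG.
  team_id=1: AVG(goals_for) = 2.333333
  team_id=2: AVG(goals_for) = 3.666667
  team_id=3: AVG(goals_for) = 3.666667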